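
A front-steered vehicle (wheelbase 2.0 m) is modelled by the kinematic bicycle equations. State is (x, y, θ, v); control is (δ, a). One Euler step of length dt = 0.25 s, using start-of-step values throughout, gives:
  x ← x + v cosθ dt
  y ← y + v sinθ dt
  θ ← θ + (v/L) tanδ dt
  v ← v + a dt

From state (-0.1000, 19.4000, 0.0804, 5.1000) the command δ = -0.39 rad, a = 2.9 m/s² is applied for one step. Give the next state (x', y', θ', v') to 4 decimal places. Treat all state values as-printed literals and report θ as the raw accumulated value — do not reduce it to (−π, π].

(1.1709, 19.5024, -0.1816, 5.8250)

x' = -0.1000 + 5.1000·cos(0.0804)·0.25 = 1.1709
y' = 19.4000 + 5.1000·sin(0.0804)·0.25 = 19.5024
θ' = 0.0804 + (5.1000/2.0)·tan(-0.39)·0.25 = -0.1816
v' = 5.1000 + 2.9000·0.25 = 5.8250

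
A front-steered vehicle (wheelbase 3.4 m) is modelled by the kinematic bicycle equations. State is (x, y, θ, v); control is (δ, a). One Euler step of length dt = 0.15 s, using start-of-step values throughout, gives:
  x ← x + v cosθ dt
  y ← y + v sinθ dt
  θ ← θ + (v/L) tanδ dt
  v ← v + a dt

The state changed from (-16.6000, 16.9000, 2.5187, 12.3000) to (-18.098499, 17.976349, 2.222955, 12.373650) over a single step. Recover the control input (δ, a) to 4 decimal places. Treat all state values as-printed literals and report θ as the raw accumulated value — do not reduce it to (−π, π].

δ = -0.4990, a = 0.4910

a = (v'−v)/dt = (0.073650)/0.15 = 0.4910
Δθ = θ'−θ = -0.295745;  (v·dt/L) = 12.3000·0.15/3.4 = 0.542647
tan δ = Δθ·L/(v·dt) = -0.545004  →  δ = -0.4990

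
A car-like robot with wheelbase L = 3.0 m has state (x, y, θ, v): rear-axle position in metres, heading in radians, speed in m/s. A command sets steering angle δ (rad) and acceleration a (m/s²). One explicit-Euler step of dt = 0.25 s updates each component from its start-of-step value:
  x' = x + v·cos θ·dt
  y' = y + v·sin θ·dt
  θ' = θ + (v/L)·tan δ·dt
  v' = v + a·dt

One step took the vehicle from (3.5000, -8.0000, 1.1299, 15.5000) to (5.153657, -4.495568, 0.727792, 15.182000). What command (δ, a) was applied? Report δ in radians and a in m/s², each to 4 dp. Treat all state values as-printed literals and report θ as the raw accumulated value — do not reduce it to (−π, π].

a = (v'−v)/dt = (-0.318000)/0.25 = -1.2720
Δθ = θ'−θ = -0.402108;  (v·dt/L) = 15.5000·0.25/3.0 = 1.291667
tan δ = Δθ·L/(v·dt) = -0.311309  →  δ = -0.3018

δ = -0.3018, a = -1.2720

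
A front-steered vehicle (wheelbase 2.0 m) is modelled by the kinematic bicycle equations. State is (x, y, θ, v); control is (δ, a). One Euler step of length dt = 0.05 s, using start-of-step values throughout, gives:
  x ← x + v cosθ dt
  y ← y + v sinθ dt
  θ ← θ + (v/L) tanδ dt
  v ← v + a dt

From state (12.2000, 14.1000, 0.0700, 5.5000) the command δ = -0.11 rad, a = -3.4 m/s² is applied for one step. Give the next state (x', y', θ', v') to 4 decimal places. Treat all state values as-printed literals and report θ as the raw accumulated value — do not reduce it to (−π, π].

(12.4743, 14.1192, 0.0548, 5.3300)

x' = 12.2000 + 5.5000·cos(0.0700)·0.05 = 12.4743
y' = 14.1000 + 5.5000·sin(0.0700)·0.05 = 14.1192
θ' = 0.0700 + (5.5000/2.0)·tan(-0.11)·0.05 = 0.0548
v' = 5.5000 − 3.4000·0.05 = 5.3300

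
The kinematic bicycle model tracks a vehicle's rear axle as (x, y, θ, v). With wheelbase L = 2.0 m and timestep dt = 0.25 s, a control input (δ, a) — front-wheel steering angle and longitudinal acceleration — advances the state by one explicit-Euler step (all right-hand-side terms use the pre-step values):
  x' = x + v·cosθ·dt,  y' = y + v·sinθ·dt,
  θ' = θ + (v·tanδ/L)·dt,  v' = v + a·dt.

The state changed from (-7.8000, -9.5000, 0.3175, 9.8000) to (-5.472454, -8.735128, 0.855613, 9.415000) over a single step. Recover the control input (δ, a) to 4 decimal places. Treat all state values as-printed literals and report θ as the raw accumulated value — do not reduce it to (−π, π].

a = (v'−v)/dt = (-0.385000)/0.25 = -1.5400
Δθ = θ'−θ = 0.538113;  (v·dt/L) = 9.8000·0.25/2.0 = 1.225000
tan δ = Δθ·L/(v·dt) = 0.439276  →  δ = 0.4139

δ = 0.4139, a = -1.5400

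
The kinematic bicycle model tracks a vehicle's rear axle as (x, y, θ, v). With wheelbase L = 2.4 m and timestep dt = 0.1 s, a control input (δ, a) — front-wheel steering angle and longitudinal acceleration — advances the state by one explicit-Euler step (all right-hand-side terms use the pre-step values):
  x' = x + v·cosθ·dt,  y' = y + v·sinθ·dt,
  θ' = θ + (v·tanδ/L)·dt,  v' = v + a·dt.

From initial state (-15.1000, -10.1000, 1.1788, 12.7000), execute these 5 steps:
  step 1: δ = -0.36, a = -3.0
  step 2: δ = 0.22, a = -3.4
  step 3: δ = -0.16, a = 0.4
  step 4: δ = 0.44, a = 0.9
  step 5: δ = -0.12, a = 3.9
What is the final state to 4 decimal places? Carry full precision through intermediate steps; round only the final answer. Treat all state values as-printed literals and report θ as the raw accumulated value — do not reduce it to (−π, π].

after step 1 (δ=-0.36, a=-3.0): (-14.614817, -8.926332, 0.979620, 12.400000)
after step 2 (δ=0.22, a=-3.4): (-13.923718, -7.896777, 1.095157, 12.060000)
after step 3 (δ=-0.16, a=0.4): (-13.371482, -6.824643, 1.014064, 12.100000)
after step 4 (δ=0.44, a=0.9): (-12.732100, -5.797370, 1.251416, 12.190000)
after step 5 (δ=-0.12, a=3.9): (-12.349359, -4.640015, 1.190171, 12.580000)

(-12.3494, -4.6400, 1.1902, 12.5800)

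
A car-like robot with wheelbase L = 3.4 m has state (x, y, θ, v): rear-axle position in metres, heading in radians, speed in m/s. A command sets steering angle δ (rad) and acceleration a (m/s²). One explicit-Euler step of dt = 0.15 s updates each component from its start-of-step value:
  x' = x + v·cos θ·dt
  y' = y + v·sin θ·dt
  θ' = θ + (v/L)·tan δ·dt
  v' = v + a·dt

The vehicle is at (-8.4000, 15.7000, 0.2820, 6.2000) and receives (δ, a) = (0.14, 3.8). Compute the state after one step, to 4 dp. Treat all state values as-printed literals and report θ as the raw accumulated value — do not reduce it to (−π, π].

(-7.5067, 15.9588, 0.3205, 6.7700)

x' = -8.4000 + 6.2000·cos(0.2820)·0.15 = -7.5067
y' = 15.7000 + 6.2000·sin(0.2820)·0.15 = 15.9588
θ' = 0.2820 + (6.2000/3.4)·tan(0.14)·0.15 = 0.3205
v' = 6.2000 + 3.8000·0.15 = 6.7700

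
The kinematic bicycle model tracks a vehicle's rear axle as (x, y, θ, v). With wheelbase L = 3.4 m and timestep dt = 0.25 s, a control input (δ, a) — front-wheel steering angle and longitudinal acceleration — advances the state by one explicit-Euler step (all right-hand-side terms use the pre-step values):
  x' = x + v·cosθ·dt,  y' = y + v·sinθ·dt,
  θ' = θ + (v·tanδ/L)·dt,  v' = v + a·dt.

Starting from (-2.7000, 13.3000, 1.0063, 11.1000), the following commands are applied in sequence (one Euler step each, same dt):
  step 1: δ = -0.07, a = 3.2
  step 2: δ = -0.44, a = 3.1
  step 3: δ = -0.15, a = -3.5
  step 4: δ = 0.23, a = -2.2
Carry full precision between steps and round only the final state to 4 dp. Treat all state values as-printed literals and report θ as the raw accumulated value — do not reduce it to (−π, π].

after step 1 (δ=-0.07, a=3.2): (-1.215402, 15.644481, 0.949074, 11.900000)
after step 2 (δ=-0.44, a=3.1): (0.517345, 18.062789, 0.537141, 12.675000)
after step 3 (δ=-0.15, a=-3.5): (3.239856, 19.684181, 0.396285, 11.800000)
after step 4 (δ=0.23, a=-2.2): (5.961234, 20.822864, 0.599439, 11.250000)

(5.9612, 20.8229, 0.5994, 11.2500)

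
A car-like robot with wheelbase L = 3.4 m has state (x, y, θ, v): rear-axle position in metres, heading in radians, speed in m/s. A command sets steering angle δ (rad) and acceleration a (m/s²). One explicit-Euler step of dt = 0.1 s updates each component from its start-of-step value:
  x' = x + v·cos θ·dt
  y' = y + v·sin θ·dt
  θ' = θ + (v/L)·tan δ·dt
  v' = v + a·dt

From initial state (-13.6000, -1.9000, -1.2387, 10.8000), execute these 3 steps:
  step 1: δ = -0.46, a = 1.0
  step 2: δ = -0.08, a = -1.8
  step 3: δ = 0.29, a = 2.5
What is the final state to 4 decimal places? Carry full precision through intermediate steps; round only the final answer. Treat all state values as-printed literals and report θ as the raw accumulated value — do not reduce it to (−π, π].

after step 1 (δ=-0.46, a=1.0): (-13.247892, -2.920990, -1.396078, 10.900000)
after step 2 (δ=-0.08, a=-1.8): (-13.058417, -3.994395, -1.421780, 10.720000)
after step 3 (δ=0.29, a=2.5): (-12.899262, -5.054515, -1.327692, 10.970000)

(-12.8993, -5.0545, -1.3277, 10.9700)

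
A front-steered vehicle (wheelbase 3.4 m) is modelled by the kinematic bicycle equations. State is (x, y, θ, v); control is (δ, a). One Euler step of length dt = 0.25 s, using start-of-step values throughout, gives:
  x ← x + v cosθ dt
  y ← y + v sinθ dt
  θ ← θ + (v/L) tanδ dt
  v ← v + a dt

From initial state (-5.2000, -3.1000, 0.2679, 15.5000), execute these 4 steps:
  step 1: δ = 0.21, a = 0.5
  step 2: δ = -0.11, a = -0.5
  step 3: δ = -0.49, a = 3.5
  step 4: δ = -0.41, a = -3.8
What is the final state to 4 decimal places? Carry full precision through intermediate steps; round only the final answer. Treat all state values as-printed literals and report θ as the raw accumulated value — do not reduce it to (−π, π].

after step 1 (δ=0.21, a=0.5): (-1.463225, -2.074261, 0.510820, 15.625000)
after step 2 (δ=-0.11, a=-0.5): (1.944368, -0.164524, 0.383929, 15.500000)
after step 3 (δ=-0.49, a=3.5): (5.537269, 1.286919, -0.223977, 16.375000)
after step 4 (δ=-0.41, a=-3.8): (9.528765, 0.377661, -0.747292, 15.425000)

(9.5288, 0.3777, -0.7473, 15.4250)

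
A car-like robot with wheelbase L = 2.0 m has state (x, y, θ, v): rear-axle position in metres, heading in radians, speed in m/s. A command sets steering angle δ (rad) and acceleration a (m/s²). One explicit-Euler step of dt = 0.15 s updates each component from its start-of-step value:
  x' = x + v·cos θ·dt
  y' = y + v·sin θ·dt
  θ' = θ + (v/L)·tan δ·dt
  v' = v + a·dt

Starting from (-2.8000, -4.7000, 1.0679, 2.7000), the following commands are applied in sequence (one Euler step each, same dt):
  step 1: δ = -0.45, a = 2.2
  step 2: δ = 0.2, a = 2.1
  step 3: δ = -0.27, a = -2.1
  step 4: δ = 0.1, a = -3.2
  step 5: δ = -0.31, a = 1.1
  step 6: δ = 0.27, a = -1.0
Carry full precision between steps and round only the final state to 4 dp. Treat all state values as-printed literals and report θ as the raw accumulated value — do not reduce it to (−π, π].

(-1.3512, -2.5384, 0.9646, 2.5650)

after step 1 (δ=-0.45, a=2.2): (-2.604804, -4.345143, 0.970081, 3.030000)
after step 2 (δ=0.2, a=2.1): (-2.347906, -3.970211, 1.016147, 3.345000)
after step 3 (δ=-0.27, a=-2.1): (-2.083662, -3.543681, 0.946716, 3.030000)
after step 4 (δ=0.1, a=-3.2): (-1.818074, -3.174854, 0.969517, 2.550000)
after step 5 (δ=-0.31, a=1.1): (-1.601694, -2.859440, 0.908254, 2.715000)
after step 6 (δ=0.27, a=-1.0): (-1.351185, -2.538351, 0.964609, 2.565000)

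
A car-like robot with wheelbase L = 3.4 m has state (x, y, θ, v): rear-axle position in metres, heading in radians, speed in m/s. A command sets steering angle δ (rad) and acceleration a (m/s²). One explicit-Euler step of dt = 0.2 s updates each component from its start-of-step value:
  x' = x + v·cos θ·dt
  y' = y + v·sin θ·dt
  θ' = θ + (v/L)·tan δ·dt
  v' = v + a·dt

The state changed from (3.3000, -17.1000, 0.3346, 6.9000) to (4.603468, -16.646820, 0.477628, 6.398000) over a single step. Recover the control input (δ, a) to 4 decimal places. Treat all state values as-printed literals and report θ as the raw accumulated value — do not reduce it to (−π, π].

a = (v'−v)/dt = (-0.502000)/0.2 = -2.5100
Δθ = θ'−θ = 0.143028;  (v·dt/L) = 6.9000·0.2/3.4 = 0.405882
tan δ = Δθ·L/(v·dt) = 0.352388  →  δ = 0.3388

δ = 0.3388, a = -2.5100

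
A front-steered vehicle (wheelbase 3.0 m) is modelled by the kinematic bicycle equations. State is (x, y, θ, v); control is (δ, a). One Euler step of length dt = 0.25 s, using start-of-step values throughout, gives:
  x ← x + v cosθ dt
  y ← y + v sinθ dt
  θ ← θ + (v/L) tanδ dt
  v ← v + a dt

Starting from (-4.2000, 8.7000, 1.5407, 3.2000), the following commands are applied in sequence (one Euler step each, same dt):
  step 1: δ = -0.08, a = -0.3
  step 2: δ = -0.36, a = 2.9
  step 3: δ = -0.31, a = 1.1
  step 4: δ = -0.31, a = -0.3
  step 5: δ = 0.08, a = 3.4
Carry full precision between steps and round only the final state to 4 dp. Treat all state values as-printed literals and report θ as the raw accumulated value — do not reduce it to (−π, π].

after step 1 (δ=-0.08, a=-0.3): (-4.175927, 9.499638, 1.519321, 3.125000)
after step 2 (δ=-0.36, a=2.9): (-4.135729, 10.279853, 1.421299, 3.850000)
after step 3 (δ=-0.31, a=1.1): (-3.992374, 11.231617, 1.318528, 4.125000)
after step 4 (δ=-0.31, a=-0.3): (-3.734972, 12.230227, 1.208415, 4.050000)
after step 5 (δ=0.08, a=3.4): (-3.376039, 13.176970, 1.235473, 4.900000)

(-3.3760, 13.1770, 1.2355, 4.9000)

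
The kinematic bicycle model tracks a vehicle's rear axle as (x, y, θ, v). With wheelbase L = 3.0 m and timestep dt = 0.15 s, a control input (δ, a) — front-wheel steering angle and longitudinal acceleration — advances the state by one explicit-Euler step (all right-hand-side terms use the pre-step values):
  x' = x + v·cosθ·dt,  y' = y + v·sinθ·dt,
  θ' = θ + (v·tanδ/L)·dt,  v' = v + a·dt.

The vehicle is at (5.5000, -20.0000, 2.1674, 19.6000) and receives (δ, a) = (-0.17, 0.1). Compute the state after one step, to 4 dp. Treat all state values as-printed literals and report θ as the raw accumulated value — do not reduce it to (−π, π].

x' = 5.5000 + 19.6000·cos(2.1674)·0.15 = 3.8482
y' = -20.0000 + 19.6000·sin(2.1674)·0.15 = -17.5679
θ' = 2.1674 + (19.6000/3.0)·tan(-0.17)·0.15 = 1.9992
v' = 19.6000 + 0.1000·0.15 = 19.6150

(3.8482, -17.5679, 1.9992, 19.6150)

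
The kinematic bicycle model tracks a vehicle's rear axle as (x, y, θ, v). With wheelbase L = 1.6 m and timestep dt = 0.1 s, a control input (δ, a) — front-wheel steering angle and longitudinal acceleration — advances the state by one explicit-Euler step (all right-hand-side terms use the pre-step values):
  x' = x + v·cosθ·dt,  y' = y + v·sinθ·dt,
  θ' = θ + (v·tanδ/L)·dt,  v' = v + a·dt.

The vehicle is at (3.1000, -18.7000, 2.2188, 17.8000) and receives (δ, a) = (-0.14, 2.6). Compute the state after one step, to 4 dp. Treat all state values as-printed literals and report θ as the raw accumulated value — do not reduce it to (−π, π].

x' = 3.1000 + 17.8000·cos(2.2188)·0.1 = 2.0256
y' = -18.7000 + 17.8000·sin(2.2188)·0.1 = -17.2808
θ' = 2.2188 + (17.8000/1.6)·tan(-0.14)·0.1 = 2.0620
v' = 17.8000 + 2.6000·0.1 = 18.0600

(2.0256, -17.2808, 2.0620, 18.0600)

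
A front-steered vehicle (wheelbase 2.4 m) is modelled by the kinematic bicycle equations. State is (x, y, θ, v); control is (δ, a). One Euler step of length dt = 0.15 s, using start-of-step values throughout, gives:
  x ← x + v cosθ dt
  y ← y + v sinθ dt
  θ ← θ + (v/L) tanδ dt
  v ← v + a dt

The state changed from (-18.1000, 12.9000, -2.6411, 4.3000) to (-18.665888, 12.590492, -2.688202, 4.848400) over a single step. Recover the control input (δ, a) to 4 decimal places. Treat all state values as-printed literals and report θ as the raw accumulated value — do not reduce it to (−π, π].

δ = -0.1735, a = 3.6560

a = (v'−v)/dt = (0.548400)/0.15 = 3.6560
Δθ = θ'−θ = -0.047102;  (v·dt/L) = 4.3000·0.15/2.4 = 0.268750
tan δ = Δθ·L/(v·dt) = -0.175263  →  δ = -0.1735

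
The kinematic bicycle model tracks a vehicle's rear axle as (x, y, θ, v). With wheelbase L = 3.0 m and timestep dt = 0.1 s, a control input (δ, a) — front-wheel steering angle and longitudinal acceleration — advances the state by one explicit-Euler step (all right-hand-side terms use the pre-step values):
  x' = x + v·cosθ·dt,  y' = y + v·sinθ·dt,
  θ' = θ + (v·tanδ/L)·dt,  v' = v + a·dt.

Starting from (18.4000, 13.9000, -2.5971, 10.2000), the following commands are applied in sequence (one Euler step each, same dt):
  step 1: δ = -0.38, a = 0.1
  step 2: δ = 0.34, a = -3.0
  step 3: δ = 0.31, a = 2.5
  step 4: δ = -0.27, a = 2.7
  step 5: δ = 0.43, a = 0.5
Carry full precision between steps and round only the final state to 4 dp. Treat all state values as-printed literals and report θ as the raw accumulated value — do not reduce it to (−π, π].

after step 1 (δ=-0.38, a=0.1): (17.527502, 13.371656, -2.732900, 10.210000)
after step 2 (δ=0.34, a=-3.0): (16.590590, 12.965901, -2.612512, 9.910000)
after step 3 (δ=0.31, a=2.5): (15.735088, 12.465703, -2.506697, 10.160000)
after step 4 (δ=-0.27, a=2.7): (14.917073, 11.863121, -2.600426, 10.430000)
after step 5 (δ=0.43, a=0.5): (14.023109, 11.325833, -2.440979, 10.480000)

(14.0231, 11.3258, -2.4410, 10.4800)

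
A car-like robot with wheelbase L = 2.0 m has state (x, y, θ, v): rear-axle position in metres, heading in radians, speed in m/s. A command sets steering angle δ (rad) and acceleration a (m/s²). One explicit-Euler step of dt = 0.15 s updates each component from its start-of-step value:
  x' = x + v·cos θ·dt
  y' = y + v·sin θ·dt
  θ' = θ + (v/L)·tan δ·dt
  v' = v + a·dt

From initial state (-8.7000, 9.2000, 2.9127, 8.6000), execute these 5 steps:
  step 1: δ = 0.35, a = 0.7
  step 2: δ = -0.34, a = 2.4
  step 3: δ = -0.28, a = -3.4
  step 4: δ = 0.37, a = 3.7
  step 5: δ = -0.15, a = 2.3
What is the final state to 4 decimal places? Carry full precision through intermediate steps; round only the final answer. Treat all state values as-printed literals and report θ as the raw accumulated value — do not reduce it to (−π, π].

after step 1 (δ=0.35, a=0.7): (-9.956355, 9.492700, 3.148143, 8.705000)
after step 2 (δ=-0.34, a=2.4): (-11.262077, 9.484146, 2.917197, 9.065000)
after step 3 (δ=-0.28, a=-3.4): (-12.587736, 9.786714, 2.721696, 8.555000)
after step 4 (δ=0.37, a=3.7): (-13.759512, 10.309851, 2.970559, 9.110000)
after step 5 (δ=-0.15, a=2.3): (-15.106074, 10.542430, 2.867296, 9.455000)

(-15.1061, 10.5424, 2.8673, 9.4550)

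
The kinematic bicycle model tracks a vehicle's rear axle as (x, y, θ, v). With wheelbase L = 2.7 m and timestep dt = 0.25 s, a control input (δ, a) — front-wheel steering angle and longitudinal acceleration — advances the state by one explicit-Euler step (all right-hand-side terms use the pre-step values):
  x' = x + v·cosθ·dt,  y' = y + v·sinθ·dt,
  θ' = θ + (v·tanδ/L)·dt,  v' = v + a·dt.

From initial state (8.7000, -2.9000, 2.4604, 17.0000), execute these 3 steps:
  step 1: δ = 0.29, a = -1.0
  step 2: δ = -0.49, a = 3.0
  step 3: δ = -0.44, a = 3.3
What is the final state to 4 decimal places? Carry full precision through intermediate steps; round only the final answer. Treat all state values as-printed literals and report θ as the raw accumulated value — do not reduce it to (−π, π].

(-0.9153, 4.4254, 1.3400, 18.3250)

after step 1 (δ=0.29, a=-1.0): (5.398506, -0.223690, 2.930124, 16.750000)
after step 2 (δ=-0.49, a=3.0): (1.304288, 0.655250, 2.102878, 17.500000)
after step 3 (δ=-0.44, a=3.3): (-0.915275, 4.425418, 1.340040, 18.325000)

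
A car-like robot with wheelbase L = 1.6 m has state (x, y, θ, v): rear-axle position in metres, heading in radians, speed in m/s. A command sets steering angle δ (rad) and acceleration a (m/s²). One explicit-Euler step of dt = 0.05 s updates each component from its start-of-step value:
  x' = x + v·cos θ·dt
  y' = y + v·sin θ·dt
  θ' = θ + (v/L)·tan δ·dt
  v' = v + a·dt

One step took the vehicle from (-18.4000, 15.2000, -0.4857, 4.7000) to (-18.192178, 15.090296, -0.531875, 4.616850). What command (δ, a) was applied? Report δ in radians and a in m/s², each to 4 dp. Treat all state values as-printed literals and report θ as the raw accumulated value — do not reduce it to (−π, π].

a = (v'−v)/dt = (-0.083150)/0.05 = -1.6630
Δθ = θ'−θ = -0.046175;  (v·dt/L) = 4.7000·0.05/1.6 = 0.146875
tan δ = Δθ·L/(v·dt) = -0.314383  →  δ = -0.3046

δ = -0.3046, a = -1.6630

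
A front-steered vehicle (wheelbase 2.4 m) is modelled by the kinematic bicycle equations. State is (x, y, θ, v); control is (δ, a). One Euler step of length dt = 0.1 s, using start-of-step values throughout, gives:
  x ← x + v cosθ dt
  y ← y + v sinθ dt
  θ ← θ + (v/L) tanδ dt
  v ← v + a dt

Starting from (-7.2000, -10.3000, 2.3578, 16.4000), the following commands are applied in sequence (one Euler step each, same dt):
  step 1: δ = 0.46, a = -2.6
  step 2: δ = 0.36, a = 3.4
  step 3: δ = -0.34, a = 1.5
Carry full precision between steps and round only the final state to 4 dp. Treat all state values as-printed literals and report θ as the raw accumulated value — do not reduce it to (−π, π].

(-11.4358, -8.1325, 2.7066, 16.6300)

after step 1 (δ=0.46, a=-2.6): (-8.361515, -9.142208, 2.696357, 16.140000)
after step 2 (δ=0.36, a=3.4): (-9.818165, -8.447105, 2.949488, 16.480000)
after step 3 (δ=-0.34, a=1.5): (-11.435849, -8.132460, 2.706588, 16.630000)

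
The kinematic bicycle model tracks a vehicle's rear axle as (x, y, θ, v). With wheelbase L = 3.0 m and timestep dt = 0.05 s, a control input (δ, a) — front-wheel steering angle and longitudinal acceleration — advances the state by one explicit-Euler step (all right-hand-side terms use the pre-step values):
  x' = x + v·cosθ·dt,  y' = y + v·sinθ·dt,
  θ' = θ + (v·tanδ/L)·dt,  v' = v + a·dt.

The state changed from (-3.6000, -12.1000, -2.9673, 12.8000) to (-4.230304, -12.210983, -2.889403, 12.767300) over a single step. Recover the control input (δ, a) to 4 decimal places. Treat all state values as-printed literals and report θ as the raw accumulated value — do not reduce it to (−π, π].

δ = 0.3501, a = -0.6540

a = (v'−v)/dt = (-0.032700)/0.05 = -0.6540
Δθ = θ'−θ = 0.077897;  (v·dt/L) = 12.8000·0.05/3.0 = 0.213333
tan δ = Δθ·L/(v·dt) = 0.365142  →  δ = 0.3501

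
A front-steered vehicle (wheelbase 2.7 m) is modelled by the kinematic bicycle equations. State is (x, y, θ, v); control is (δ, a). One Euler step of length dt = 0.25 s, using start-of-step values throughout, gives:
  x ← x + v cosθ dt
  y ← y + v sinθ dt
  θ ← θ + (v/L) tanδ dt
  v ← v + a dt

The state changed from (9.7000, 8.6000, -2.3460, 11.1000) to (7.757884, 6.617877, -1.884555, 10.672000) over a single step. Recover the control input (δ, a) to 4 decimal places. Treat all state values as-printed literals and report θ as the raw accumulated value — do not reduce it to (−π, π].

δ = 0.4220, a = -1.7120

a = (v'−v)/dt = (-0.428000)/0.25 = -1.7120
Δθ = θ'−θ = 0.461445;  (v·dt/L) = 11.1000·0.25/2.7 = 1.027778
tan δ = Δθ·L/(v·dt) = 0.448974  →  δ = 0.4220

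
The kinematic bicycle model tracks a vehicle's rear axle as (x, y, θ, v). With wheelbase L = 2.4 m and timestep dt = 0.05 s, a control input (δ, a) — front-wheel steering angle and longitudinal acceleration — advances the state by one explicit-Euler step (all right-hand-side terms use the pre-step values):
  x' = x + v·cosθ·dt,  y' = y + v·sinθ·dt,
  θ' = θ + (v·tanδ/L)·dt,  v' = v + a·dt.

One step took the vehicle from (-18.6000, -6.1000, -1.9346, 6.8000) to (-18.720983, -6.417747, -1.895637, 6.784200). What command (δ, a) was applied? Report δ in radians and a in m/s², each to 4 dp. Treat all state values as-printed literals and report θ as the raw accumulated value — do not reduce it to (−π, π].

δ = 0.2684, a = -0.3160

a = (v'−v)/dt = (-0.015800)/0.05 = -0.3160
Δθ = θ'−θ = 0.038963;  (v·dt/L) = 6.8000·0.05/2.4 = 0.141667
tan δ = Δθ·L/(v·dt) = 0.275033  →  δ = 0.2684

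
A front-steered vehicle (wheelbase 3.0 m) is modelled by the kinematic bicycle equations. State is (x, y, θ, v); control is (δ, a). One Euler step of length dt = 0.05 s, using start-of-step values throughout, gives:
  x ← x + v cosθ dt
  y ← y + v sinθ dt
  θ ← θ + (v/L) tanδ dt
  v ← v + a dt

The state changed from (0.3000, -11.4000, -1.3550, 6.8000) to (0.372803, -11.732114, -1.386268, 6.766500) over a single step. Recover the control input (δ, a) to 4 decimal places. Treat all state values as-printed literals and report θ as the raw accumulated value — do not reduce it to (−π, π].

a = (v'−v)/dt = (-0.033500)/0.05 = -0.6700
Δθ = θ'−θ = -0.031268;  (v·dt/L) = 6.8000·0.05/3.0 = 0.113333
tan δ = Δθ·L/(v·dt) = -0.275894  →  δ = -0.2692

δ = -0.2692, a = -0.6700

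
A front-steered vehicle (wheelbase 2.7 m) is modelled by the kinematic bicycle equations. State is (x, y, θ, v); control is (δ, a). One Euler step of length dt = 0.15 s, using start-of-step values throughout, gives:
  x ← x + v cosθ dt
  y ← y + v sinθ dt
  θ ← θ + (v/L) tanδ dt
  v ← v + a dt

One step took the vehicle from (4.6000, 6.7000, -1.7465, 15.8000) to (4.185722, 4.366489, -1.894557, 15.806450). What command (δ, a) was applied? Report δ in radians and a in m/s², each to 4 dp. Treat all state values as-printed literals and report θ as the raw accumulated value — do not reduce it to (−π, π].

a = (v'−v)/dt = (0.006450)/0.15 = 0.0430
Δθ = θ'−θ = -0.148057;  (v·dt/L) = 15.8000·0.15/2.7 = 0.877778
tan δ = Δθ·L/(v·dt) = -0.168673  →  δ = -0.1671

δ = -0.1671, a = 0.0430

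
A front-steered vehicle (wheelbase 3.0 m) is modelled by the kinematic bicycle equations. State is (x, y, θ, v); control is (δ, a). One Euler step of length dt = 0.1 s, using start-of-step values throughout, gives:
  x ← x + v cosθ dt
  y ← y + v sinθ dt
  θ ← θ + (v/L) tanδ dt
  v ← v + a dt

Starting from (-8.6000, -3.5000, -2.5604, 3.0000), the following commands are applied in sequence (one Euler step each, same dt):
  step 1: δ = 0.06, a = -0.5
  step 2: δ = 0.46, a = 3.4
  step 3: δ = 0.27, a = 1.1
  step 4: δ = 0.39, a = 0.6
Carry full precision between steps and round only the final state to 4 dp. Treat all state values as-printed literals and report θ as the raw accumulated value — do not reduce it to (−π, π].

(-9.6283, -4.2337, -2.4287, 3.4600)

after step 1 (δ=0.06, a=-0.5): (-8.850743, -3.664706, -2.554393, 2.950000)
after step 2 (δ=0.46, a=3.4): (-9.096329, -3.828146, -2.505674, 3.290000)
after step 3 (δ=0.27, a=1.1): (-9.361018, -4.023545, -2.475323, 3.400000)
after step 4 (δ=0.39, a=0.6): (-9.628303, -4.233684, -2.428736, 3.460000)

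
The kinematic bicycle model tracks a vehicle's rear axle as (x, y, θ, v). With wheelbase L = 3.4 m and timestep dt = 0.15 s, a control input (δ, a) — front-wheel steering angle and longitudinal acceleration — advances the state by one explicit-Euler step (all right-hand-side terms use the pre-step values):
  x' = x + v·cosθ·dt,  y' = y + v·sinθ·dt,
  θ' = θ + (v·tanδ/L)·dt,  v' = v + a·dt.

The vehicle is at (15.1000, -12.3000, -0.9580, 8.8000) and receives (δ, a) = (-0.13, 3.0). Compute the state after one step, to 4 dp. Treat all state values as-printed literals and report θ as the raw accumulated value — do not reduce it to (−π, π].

(15.8592, -13.3798, -1.0088, 9.2500)

x' = 15.1000 + 8.8000·cos(-0.9580)·0.15 = 15.8592
y' = -12.3000 + 8.8000·sin(-0.9580)·0.15 = -13.3798
θ' = -0.9580 + (8.8000/3.4)·tan(-0.13)·0.15 = -1.0088
v' = 8.8000 + 3.0000·0.15 = 9.2500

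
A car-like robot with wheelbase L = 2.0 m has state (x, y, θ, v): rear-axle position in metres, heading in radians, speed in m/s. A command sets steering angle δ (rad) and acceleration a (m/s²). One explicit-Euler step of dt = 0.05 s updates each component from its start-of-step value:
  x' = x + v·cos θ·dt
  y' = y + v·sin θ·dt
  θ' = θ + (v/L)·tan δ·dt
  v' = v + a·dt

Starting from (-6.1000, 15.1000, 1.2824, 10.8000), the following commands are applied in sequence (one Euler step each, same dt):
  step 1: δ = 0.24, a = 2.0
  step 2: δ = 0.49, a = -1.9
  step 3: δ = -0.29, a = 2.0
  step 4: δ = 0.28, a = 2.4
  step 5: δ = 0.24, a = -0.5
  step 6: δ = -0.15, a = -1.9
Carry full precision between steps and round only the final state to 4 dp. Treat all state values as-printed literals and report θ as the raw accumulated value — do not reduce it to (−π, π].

(-5.6491, 18.3259, 1.5175, 10.9050)

after step 1 (δ=0.24, a=2.0): (-5.946416, 15.617699, 1.348474, 10.900000)
after step 2 (δ=0.49, a=-1.9): (-5.826246, 16.149285, 1.493822, 10.805000)
after step 3 (δ=-0.29, a=2.0): (-5.784701, 16.687935, 1.413213, 10.905000)
after step 4 (δ=0.28, a=2.4): (-5.699134, 17.226429, 1.491608, 11.025000)
after step 5 (δ=0.24, a=-0.5): (-5.655527, 17.775952, 1.559058, 11.000000)
after step 6 (δ=-0.15, a=-1.9): (-5.649071, 18.325914, 1.517495, 10.905000)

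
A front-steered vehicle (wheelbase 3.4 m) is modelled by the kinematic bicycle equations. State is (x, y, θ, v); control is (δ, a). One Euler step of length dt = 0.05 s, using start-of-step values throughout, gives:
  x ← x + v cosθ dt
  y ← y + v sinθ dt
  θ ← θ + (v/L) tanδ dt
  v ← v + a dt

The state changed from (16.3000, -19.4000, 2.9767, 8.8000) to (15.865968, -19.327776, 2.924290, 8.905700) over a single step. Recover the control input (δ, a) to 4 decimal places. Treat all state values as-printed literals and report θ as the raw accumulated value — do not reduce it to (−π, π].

a = (v'−v)/dt = (0.105700)/0.05 = 2.1140
Δθ = θ'−θ = -0.052410;  (v·dt/L) = 8.8000·0.05/3.4 = 0.129412
tan δ = Δθ·L/(v·dt) = -0.404986  →  δ = -0.3848

δ = -0.3848, a = 2.1140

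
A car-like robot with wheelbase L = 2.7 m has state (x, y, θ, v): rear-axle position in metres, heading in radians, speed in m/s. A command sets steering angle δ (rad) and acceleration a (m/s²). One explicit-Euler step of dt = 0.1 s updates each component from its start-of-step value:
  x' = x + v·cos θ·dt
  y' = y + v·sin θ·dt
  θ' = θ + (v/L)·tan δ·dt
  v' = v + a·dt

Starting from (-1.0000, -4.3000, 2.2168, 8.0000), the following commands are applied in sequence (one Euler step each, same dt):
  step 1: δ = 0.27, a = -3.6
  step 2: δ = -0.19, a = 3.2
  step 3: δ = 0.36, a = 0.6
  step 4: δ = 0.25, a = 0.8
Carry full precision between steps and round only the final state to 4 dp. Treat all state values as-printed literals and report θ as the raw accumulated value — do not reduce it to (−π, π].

after step 1 (δ=0.27, a=-3.6): (-1.481600, -3.661203, 2.298802, 7.640000)
after step 2 (δ=-0.19, a=3.2): (-1.989952, -3.090875, 2.244383, 7.960000)
after step 3 (δ=0.36, a=0.6): (-2.486492, -2.468730, 2.355352, 8.020000)
after step 4 (δ=0.25, a=0.8): (-3.053114, -1.901153, 2.431198, 8.100000)

(-3.0531, -1.9012, 2.4312, 8.1000)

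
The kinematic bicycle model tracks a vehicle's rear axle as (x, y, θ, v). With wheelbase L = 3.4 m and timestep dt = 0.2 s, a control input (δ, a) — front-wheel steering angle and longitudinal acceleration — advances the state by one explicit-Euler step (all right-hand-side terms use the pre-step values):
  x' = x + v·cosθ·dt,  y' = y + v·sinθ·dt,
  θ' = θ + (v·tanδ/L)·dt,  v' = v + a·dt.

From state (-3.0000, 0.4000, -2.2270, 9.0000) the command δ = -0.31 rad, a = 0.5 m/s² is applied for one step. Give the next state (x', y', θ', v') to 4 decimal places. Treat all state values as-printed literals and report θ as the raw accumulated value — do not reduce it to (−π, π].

x' = -3.0000 + 9.0000·cos(-2.2270)·0.2 = -4.0982
y' = 0.4000 + 9.0000·sin(-2.2270)·0.2 = -1.0262
θ' = -2.2270 + (9.0000/3.4)·tan(-0.31)·0.2 = -2.3966
v' = 9.0000 + 0.5000·0.2 = 9.1000

(-4.0982, -1.0262, -2.3966, 9.1000)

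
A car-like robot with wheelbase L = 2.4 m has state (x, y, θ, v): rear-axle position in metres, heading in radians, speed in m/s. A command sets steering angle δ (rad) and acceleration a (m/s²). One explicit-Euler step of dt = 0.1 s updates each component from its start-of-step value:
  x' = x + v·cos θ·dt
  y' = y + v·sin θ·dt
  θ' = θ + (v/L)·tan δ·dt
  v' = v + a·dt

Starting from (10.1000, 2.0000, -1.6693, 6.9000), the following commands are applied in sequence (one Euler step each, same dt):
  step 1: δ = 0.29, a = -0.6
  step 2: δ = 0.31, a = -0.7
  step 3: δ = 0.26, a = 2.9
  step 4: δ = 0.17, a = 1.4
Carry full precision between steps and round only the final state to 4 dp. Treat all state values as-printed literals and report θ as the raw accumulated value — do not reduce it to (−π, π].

(10.1846, -0.7432, -1.3667, 7.2000)

after step 1 (δ=0.29, a=-0.6): (10.032142, 1.313345, -1.583506, 6.840000)
after step 2 (δ=0.31, a=-0.7): (10.023449, 0.629400, -1.492213, 6.770000)
after step 3 (δ=0.26, a=2.9): (10.076595, -0.045511, -1.417173, 7.060000)
after step 4 (δ=0.17, a=1.4): (10.184627, -0.743196, -1.366677, 7.200000)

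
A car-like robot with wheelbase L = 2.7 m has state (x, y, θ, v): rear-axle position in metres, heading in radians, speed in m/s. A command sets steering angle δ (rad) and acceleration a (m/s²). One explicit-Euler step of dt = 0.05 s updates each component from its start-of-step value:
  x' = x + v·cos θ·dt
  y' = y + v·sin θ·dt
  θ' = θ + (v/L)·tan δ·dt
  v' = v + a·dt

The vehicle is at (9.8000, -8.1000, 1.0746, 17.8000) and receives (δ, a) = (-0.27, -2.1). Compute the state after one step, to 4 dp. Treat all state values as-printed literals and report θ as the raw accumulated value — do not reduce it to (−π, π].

(10.2237, -7.3173, 0.9834, 17.6950)

x' = 9.8000 + 17.8000·cos(1.0746)·0.05 = 10.2237
y' = -8.1000 + 17.8000·sin(1.0746)·0.05 = -7.3173
θ' = 1.0746 + (17.8000/2.7)·tan(-0.27)·0.05 = 0.9834
v' = 17.8000 − 2.1000·0.05 = 17.6950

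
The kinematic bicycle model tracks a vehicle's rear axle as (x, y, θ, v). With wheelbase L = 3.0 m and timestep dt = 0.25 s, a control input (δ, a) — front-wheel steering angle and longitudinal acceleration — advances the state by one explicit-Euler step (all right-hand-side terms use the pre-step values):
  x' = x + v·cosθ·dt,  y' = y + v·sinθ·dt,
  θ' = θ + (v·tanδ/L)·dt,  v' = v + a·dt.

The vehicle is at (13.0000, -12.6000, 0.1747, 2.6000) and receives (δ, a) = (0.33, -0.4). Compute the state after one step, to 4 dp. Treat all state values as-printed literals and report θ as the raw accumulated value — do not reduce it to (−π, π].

x' = 13.0000 + 2.6000·cos(0.1747)·0.25 = 13.6401
y' = -12.6000 + 2.6000·sin(0.1747)·0.25 = -12.4870
θ' = 0.1747 + (2.6000/3.0)·tan(0.33)·0.25 = 0.2489
v' = 2.6000 − 0.4000·0.25 = 2.5000

(13.6401, -12.4870, 0.2489, 2.5000)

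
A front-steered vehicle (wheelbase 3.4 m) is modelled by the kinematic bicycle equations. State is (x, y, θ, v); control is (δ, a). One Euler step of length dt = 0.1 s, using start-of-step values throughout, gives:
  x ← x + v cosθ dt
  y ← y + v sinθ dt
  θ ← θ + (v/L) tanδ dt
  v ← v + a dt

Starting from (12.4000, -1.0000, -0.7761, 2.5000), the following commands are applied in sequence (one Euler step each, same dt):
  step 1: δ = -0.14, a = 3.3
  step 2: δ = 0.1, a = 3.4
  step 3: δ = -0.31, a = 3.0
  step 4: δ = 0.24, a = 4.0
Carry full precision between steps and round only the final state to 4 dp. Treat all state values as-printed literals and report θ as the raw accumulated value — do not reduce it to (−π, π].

(13.2439, -1.8488, -0.7830, 3.8700)

after step 1 (δ=-0.14, a=3.3): (12.578413, -1.175125, -0.786462, 2.830000)
after step 2 (δ=0.1, a=3.4): (12.778311, -1.375449, -0.778111, 3.170000)
after step 3 (δ=-0.31, a=3.0): (13.004091, -1.597963, -0.807976, 3.470000)
after step 4 (δ=0.24, a=4.0): (13.243855, -1.848806, -0.783001, 3.870000)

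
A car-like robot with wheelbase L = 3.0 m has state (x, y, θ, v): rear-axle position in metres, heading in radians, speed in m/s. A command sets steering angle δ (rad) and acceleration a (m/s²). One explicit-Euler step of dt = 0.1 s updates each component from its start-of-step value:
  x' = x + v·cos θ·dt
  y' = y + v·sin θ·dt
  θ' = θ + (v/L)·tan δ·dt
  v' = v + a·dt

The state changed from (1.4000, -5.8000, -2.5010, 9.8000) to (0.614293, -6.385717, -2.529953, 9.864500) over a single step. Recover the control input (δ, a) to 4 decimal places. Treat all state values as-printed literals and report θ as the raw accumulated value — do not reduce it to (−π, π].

a = (v'−v)/dt = (0.064500)/0.1 = 0.6450
Δθ = θ'−θ = -0.028953;  (v·dt/L) = 9.8000·0.1/3.0 = 0.326667
tan δ = Δθ·L/(v·dt) = -0.088632  →  δ = -0.0884

δ = -0.0884, a = 0.6450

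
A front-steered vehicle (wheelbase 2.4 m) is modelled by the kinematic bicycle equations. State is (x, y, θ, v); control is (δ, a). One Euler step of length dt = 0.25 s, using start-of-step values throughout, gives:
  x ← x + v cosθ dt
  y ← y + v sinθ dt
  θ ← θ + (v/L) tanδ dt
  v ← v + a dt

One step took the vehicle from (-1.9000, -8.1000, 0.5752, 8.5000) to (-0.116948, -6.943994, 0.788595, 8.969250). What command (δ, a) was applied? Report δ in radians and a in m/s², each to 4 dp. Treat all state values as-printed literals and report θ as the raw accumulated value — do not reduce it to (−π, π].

δ = 0.2365, a = 1.8770

a = (v'−v)/dt = (0.469250)/0.25 = 1.8770
Δθ = θ'−θ = 0.213395;  (v·dt/L) = 8.5000·0.25/2.4 = 0.885417
tan δ = Δθ·L/(v·dt) = 0.241011  →  δ = 0.2365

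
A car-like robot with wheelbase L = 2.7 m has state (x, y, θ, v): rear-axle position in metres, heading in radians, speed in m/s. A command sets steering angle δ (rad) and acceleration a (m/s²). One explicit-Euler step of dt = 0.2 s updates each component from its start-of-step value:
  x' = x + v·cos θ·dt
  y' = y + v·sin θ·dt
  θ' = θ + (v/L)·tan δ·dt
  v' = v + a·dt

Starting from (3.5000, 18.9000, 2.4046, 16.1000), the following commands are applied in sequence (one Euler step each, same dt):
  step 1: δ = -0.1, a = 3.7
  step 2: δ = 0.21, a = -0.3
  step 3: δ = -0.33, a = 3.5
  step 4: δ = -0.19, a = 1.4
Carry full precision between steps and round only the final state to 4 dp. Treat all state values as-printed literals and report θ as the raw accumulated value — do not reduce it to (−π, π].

(-5.7176, 28.4510, 1.8761, 17.7600)

after step 1 (δ=-0.1, a=3.7): (1.115612, 21.064046, 2.284942, 16.840000)
after step 2 (δ=0.21, a=-0.3): (-1.090333, 23.609087, 2.550817, 16.780000)
after step 3 (δ=-0.33, a=3.5): (-3.877521, 25.478396, 2.125071, 17.480000)
after step 4 (δ=-0.19, a=1.4): (-5.717560, 28.450983, 1.876053, 17.760000)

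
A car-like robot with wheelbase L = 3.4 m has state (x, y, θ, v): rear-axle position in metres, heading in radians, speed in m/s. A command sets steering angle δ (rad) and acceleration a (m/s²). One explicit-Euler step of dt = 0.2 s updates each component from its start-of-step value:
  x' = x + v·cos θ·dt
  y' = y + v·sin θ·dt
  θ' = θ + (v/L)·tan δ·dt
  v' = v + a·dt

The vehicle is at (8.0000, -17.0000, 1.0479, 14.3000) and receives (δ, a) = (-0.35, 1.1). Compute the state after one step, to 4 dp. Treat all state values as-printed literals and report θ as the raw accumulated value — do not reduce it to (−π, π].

(9.4283, -14.5222, 0.7408, 14.5200)

x' = 8.0000 + 14.3000·cos(1.0479)·0.2 = 9.4283
y' = -17.0000 + 14.3000·sin(1.0479)·0.2 = -14.5222
θ' = 1.0479 + (14.3000/3.4)·tan(-0.35)·0.2 = 0.7408
v' = 14.3000 + 1.1000·0.2 = 14.5200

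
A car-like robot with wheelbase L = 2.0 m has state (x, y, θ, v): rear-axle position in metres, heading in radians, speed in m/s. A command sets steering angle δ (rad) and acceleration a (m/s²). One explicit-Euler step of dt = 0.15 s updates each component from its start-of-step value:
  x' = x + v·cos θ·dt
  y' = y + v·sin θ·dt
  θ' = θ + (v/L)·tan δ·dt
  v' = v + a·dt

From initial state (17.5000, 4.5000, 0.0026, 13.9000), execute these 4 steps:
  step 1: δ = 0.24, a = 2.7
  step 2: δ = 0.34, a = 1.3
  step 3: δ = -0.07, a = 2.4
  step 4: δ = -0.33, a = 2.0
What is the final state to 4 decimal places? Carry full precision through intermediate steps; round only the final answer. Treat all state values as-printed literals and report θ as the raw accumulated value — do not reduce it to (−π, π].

(25.2954, 7.5323, 0.1792, 15.1600)

after step 1 (δ=0.24, a=2.7): (19.584993, 4.505421, 0.257717, 14.305000)
after step 2 (δ=0.34, a=1.3): (21.659878, 5.052316, 0.637233, 14.500000)
after step 3 (δ=-0.07, a=2.4): (23.408024, 6.346384, 0.560983, 14.860000)
after step 4 (δ=-0.33, a=2.0): (25.295391, 7.532254, 0.179239, 15.160000)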